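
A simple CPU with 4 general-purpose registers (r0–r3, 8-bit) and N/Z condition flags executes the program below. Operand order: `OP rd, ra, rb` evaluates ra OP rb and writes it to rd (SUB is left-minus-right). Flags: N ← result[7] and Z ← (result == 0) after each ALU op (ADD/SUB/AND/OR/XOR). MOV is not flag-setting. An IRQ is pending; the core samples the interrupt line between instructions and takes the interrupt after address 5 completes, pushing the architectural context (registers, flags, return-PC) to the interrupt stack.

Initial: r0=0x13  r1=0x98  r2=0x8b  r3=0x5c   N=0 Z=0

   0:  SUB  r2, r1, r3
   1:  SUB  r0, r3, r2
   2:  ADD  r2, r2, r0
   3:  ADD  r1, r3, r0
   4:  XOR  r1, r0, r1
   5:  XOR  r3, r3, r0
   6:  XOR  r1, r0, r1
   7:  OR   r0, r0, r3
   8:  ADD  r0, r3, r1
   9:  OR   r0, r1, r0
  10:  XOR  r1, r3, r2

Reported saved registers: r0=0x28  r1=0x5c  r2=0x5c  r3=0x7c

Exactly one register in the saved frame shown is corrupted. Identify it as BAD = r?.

after  0: r0=0x13 r1=0x98 r2=0x3c r3=0x5c  N=0 Z=0
after  1: r0=0x20 r1=0x98 r2=0x3c r3=0x5c  N=0 Z=0
after  2: r0=0x20 r1=0x98 r2=0x5c r3=0x5c  N=0 Z=0
after  3: r0=0x20 r1=0x7c r2=0x5c r3=0x5c  N=0 Z=0
after  4: r0=0x20 r1=0x5c r2=0x5c r3=0x5c  N=0 Z=0
after  5: r0=0x20 r1=0x5c r2=0x5c r3=0x7c  N=0 Z=0
-- IRQ taken; context saved, return-PC = 6 --
mismatch: r0: reported 0x28 vs actual 0x20

BAD = r0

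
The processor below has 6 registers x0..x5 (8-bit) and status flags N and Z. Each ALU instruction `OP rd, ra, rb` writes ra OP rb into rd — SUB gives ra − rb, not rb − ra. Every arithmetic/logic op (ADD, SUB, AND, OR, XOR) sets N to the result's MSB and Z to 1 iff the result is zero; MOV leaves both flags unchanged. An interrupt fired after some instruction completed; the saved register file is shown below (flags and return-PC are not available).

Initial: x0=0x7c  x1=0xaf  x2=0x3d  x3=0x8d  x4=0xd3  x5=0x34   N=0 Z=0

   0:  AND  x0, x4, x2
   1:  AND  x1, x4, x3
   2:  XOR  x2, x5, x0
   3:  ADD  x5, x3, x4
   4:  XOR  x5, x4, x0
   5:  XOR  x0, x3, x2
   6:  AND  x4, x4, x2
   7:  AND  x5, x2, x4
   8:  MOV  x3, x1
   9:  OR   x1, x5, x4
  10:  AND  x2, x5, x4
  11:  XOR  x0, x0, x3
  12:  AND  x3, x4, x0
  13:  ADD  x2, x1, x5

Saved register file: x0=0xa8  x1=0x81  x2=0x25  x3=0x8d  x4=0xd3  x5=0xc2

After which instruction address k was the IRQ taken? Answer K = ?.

K = 5

after  0: x0=0x11 x1=0xaf x2=0x3d x3=0x8d x4=0xd3 x5=0x34  N=0 Z=0
after  1: x0=0x11 x1=0x81 x2=0x3d x3=0x8d x4=0xd3 x5=0x34  N=1 Z=0
after  2: x0=0x11 x1=0x81 x2=0x25 x3=0x8d x4=0xd3 x5=0x34  N=0 Z=0
after  3: x0=0x11 x1=0x81 x2=0x25 x3=0x8d x4=0xd3 x5=0x60  N=0 Z=0
after  4: x0=0x11 x1=0x81 x2=0x25 x3=0x8d x4=0xd3 x5=0xc2  N=1 Z=0
after  5: x0=0xa8 x1=0x81 x2=0x25 x3=0x8d x4=0xd3 x5=0xc2  N=1 Z=0
-- IRQ taken; context saved, return-PC = 6 --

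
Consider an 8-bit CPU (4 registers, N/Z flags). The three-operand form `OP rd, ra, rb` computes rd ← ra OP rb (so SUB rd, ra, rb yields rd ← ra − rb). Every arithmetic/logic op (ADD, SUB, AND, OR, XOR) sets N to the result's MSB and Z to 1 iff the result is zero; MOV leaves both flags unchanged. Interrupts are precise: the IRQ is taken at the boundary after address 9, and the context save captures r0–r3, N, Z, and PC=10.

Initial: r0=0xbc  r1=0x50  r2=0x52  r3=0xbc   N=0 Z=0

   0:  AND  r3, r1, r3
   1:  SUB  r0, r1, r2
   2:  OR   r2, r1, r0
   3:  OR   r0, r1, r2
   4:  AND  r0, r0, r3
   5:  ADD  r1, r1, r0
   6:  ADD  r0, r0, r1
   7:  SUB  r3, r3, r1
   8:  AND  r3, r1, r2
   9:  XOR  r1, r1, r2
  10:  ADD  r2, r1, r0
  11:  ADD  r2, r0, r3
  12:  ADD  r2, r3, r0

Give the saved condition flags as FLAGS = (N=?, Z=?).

FLAGS = (N=1, Z=0)

after  0: r0=0xbc r1=0x50 r2=0x52 r3=0x10  N=0 Z=0
after  1: r0=0xfe r1=0x50 r2=0x52 r3=0x10  N=1 Z=0
after  2: r0=0xfe r1=0x50 r2=0xfe r3=0x10  N=1 Z=0
after  3: r0=0xfe r1=0x50 r2=0xfe r3=0x10  N=1 Z=0
after  4: r0=0x10 r1=0x50 r2=0xfe r3=0x10  N=0 Z=0
after  5: r0=0x10 r1=0x60 r2=0xfe r3=0x10  N=0 Z=0
after  6: r0=0x70 r1=0x60 r2=0xfe r3=0x10  N=0 Z=0
after  7: r0=0x70 r1=0x60 r2=0xfe r3=0xb0  N=1 Z=0
after  8: r0=0x70 r1=0x60 r2=0xfe r3=0x60  N=0 Z=0
after  9: r0=0x70 r1=0x9e r2=0xfe r3=0x60  N=1 Z=0
-- IRQ taken; context saved, return-PC = 10 --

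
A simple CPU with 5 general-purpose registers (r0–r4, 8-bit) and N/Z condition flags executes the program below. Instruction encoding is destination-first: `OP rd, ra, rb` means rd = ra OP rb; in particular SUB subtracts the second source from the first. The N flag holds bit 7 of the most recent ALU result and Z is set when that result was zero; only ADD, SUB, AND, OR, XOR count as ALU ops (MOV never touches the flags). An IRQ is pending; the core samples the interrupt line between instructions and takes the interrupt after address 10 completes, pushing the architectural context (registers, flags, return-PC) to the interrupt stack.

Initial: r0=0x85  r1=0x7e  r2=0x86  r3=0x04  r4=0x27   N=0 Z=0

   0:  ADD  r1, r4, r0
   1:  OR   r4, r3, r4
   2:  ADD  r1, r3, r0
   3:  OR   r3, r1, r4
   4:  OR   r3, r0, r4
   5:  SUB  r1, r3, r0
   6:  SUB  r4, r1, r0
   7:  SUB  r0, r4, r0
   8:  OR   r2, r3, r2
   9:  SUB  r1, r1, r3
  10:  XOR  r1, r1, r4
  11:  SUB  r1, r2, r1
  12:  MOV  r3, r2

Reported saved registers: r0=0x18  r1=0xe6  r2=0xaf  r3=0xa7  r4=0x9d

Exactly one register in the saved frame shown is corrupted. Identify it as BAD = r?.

BAD = r2

after  0: r0=0x85 r1=0xac r2=0x86 r3=0x04 r4=0x27  N=1 Z=0
after  1: r0=0x85 r1=0xac r2=0x86 r3=0x04 r4=0x27  N=0 Z=0
after  2: r0=0x85 r1=0x89 r2=0x86 r3=0x04 r4=0x27  N=1 Z=0
after  3: r0=0x85 r1=0x89 r2=0x86 r3=0xaf r4=0x27  N=1 Z=0
after  4: r0=0x85 r1=0x89 r2=0x86 r3=0xa7 r4=0x27  N=1 Z=0
after  5: r0=0x85 r1=0x22 r2=0x86 r3=0xa7 r4=0x27  N=0 Z=0
after  6: r0=0x85 r1=0x22 r2=0x86 r3=0xa7 r4=0x9d  N=1 Z=0
after  7: r0=0x18 r1=0x22 r2=0x86 r3=0xa7 r4=0x9d  N=0 Z=0
after  8: r0=0x18 r1=0x22 r2=0xa7 r3=0xa7 r4=0x9d  N=1 Z=0
after  9: r0=0x18 r1=0x7b r2=0xa7 r3=0xa7 r4=0x9d  N=0 Z=0
after 10: r0=0x18 r1=0xe6 r2=0xa7 r3=0xa7 r4=0x9d  N=1 Z=0
-- IRQ taken; context saved, return-PC = 11 --
mismatch: r2: reported 0xaf vs actual 0xa7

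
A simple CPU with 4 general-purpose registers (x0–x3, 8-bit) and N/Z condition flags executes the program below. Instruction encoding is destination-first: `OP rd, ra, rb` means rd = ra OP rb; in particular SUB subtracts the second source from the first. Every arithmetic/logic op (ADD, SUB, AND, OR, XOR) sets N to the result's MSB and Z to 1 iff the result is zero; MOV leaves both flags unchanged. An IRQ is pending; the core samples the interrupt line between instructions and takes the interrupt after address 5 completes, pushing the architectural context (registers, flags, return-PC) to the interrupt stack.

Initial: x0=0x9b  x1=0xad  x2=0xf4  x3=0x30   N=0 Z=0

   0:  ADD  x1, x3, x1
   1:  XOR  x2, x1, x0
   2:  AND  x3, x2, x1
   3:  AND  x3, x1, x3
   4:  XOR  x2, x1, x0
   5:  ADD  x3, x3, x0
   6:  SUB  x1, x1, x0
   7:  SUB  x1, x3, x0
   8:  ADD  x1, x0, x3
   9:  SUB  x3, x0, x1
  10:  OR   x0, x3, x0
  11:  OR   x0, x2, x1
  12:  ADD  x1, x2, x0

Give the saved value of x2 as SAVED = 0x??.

SAVED = 0x46

after  0: x0=0x9b x1=0xdd x2=0xf4 x3=0x30  N=1 Z=0
after  1: x0=0x9b x1=0xdd x2=0x46 x3=0x30  N=0 Z=0
after  2: x0=0x9b x1=0xdd x2=0x46 x3=0x44  N=0 Z=0
after  3: x0=0x9b x1=0xdd x2=0x46 x3=0x44  N=0 Z=0
after  4: x0=0x9b x1=0xdd x2=0x46 x3=0x44  N=0 Z=0
after  5: x0=0x9b x1=0xdd x2=0x46 x3=0xdf  N=1 Z=0
-- IRQ taken; context saved, return-PC = 6 --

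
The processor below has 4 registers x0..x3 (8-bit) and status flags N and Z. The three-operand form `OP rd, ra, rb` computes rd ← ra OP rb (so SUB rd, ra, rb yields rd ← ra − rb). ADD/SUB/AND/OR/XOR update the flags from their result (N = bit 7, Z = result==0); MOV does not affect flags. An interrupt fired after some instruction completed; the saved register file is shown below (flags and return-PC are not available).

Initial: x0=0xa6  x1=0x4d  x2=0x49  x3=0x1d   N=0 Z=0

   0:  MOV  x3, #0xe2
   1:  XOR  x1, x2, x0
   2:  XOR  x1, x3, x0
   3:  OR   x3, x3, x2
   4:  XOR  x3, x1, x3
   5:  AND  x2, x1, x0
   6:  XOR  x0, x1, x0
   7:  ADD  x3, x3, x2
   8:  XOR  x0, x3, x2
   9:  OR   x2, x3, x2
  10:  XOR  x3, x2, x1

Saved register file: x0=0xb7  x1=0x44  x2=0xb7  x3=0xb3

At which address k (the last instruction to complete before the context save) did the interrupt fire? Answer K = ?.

after  0: x0=0xa6 x1=0x4d x2=0x49 x3=0xe2  N=0 Z=0
after  1: x0=0xa6 x1=0xef x2=0x49 x3=0xe2  N=1 Z=0
after  2: x0=0xa6 x1=0x44 x2=0x49 x3=0xe2  N=0 Z=0
after  3: x0=0xa6 x1=0x44 x2=0x49 x3=0xeb  N=1 Z=0
after  4: x0=0xa6 x1=0x44 x2=0x49 x3=0xaf  N=1 Z=0
after  5: x0=0xa6 x1=0x44 x2=0x04 x3=0xaf  N=0 Z=0
after  6: x0=0xe2 x1=0x44 x2=0x04 x3=0xaf  N=1 Z=0
after  7: x0=0xe2 x1=0x44 x2=0x04 x3=0xb3  N=1 Z=0
after  8: x0=0xb7 x1=0x44 x2=0x04 x3=0xb3  N=1 Z=0
after  9: x0=0xb7 x1=0x44 x2=0xb7 x3=0xb3  N=1 Z=0
-- IRQ taken; context saved, return-PC = 10 --

K = 9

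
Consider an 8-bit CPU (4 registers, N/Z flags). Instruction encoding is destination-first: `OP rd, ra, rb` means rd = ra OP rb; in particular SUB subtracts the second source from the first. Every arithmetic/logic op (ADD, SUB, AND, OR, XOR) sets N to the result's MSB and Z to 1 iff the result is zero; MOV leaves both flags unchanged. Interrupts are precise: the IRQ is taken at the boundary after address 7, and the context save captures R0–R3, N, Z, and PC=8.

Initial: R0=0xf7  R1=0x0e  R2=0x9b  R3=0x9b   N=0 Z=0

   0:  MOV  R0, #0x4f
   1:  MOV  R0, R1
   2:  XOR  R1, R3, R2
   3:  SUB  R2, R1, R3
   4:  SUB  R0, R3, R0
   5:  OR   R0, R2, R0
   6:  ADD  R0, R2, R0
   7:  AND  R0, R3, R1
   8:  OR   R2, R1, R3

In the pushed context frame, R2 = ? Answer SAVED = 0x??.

SAVED = 0x65

after  0: R0=0x4f R1=0x0e R2=0x9b R3=0x9b  N=0 Z=0
after  1: R0=0x0e R1=0x0e R2=0x9b R3=0x9b  N=0 Z=0
after  2: R0=0x0e R1=0x00 R2=0x9b R3=0x9b  N=0 Z=1
after  3: R0=0x0e R1=0x00 R2=0x65 R3=0x9b  N=0 Z=0
after  4: R0=0x8d R1=0x00 R2=0x65 R3=0x9b  N=1 Z=0
after  5: R0=0xed R1=0x00 R2=0x65 R3=0x9b  N=1 Z=0
after  6: R0=0x52 R1=0x00 R2=0x65 R3=0x9b  N=0 Z=0
after  7: R0=0x00 R1=0x00 R2=0x65 R3=0x9b  N=0 Z=1
-- IRQ taken; context saved, return-PC = 8 --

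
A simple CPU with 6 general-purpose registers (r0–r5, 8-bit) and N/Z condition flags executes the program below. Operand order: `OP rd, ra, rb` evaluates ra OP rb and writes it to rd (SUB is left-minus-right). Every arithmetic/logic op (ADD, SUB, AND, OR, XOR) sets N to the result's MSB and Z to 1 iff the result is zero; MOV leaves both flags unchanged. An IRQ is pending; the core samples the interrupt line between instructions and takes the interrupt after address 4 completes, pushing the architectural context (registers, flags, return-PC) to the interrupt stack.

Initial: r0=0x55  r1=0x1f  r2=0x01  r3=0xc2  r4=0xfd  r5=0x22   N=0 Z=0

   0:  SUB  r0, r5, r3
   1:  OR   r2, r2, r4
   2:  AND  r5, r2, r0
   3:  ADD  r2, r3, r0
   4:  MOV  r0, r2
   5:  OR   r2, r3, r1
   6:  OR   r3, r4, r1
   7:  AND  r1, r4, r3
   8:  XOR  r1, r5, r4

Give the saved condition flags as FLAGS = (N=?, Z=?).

after  0: r0=0x60 r1=0x1f r2=0x01 r3=0xc2 r4=0xfd r5=0x22  N=0 Z=0
after  1: r0=0x60 r1=0x1f r2=0xfd r3=0xc2 r4=0xfd r5=0x22  N=1 Z=0
after  2: r0=0x60 r1=0x1f r2=0xfd r3=0xc2 r4=0xfd r5=0x60  N=0 Z=0
after  3: r0=0x60 r1=0x1f r2=0x22 r3=0xc2 r4=0xfd r5=0x60  N=0 Z=0
after  4: r0=0x22 r1=0x1f r2=0x22 r3=0xc2 r4=0xfd r5=0x60  N=0 Z=0
-- IRQ taken; context saved, return-PC = 5 --

FLAGS = (N=0, Z=0)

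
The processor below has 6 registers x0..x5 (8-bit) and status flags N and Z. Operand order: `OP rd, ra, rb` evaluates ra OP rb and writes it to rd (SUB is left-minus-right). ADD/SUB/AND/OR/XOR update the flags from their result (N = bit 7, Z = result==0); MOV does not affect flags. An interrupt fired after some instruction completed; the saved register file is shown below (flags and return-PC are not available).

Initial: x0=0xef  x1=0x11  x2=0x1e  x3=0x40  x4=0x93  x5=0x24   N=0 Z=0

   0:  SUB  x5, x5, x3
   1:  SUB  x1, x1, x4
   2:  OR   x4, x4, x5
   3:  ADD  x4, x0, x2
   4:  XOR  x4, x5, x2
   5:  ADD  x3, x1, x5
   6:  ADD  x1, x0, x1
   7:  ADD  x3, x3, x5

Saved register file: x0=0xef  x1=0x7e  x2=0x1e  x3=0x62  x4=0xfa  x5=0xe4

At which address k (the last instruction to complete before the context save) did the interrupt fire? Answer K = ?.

K = 5

after  0: x0=0xef x1=0x11 x2=0x1e x3=0x40 x4=0x93 x5=0xe4  N=1 Z=0
after  1: x0=0xef x1=0x7e x2=0x1e x3=0x40 x4=0x93 x5=0xe4  N=0 Z=0
after  2: x0=0xef x1=0x7e x2=0x1e x3=0x40 x4=0xf7 x5=0xe4  N=1 Z=0
after  3: x0=0xef x1=0x7e x2=0x1e x3=0x40 x4=0x0d x5=0xe4  N=0 Z=0
after  4: x0=0xef x1=0x7e x2=0x1e x3=0x40 x4=0xfa x5=0xe4  N=1 Z=0
after  5: x0=0xef x1=0x7e x2=0x1e x3=0x62 x4=0xfa x5=0xe4  N=0 Z=0
-- IRQ taken; context saved, return-PC = 6 --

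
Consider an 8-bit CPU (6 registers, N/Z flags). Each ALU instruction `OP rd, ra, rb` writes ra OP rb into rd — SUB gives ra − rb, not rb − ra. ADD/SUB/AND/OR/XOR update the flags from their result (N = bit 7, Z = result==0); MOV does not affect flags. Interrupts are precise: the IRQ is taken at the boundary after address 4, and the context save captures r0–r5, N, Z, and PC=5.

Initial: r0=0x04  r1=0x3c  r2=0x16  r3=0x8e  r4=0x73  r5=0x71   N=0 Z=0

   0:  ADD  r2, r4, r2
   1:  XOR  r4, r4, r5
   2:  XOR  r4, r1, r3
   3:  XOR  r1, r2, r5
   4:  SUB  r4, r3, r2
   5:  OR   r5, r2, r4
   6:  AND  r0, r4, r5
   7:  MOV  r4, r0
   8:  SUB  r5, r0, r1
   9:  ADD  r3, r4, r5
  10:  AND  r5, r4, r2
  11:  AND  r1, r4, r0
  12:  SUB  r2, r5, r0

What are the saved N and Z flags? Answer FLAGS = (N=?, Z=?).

after  0: r0=0x04 r1=0x3c r2=0x89 r3=0x8e r4=0x73 r5=0x71  N=1 Z=0
after  1: r0=0x04 r1=0x3c r2=0x89 r3=0x8e r4=0x02 r5=0x71  N=0 Z=0
after  2: r0=0x04 r1=0x3c r2=0x89 r3=0x8e r4=0xb2 r5=0x71  N=1 Z=0
after  3: r0=0x04 r1=0xf8 r2=0x89 r3=0x8e r4=0xb2 r5=0x71  N=1 Z=0
after  4: r0=0x04 r1=0xf8 r2=0x89 r3=0x8e r4=0x05 r5=0x71  N=0 Z=0
-- IRQ taken; context saved, return-PC = 5 --

FLAGS = (N=0, Z=0)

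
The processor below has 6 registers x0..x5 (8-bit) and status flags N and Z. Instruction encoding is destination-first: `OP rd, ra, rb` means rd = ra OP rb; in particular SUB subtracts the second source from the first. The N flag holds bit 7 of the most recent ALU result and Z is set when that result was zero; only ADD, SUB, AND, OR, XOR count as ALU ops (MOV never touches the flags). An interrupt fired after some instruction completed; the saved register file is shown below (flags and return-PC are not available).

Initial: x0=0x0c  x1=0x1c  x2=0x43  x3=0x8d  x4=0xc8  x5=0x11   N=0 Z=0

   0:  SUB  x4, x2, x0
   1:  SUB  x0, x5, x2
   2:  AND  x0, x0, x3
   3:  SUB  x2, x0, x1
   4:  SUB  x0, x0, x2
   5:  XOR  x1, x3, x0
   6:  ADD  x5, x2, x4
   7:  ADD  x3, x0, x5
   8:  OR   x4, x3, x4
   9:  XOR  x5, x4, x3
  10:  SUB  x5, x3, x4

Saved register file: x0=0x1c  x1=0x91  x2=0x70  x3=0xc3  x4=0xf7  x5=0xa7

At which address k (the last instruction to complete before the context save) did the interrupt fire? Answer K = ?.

K = 8

after  0: x0=0x0c x1=0x1c x2=0x43 x3=0x8d x4=0x37 x5=0x11  N=0 Z=0
after  1: x0=0xce x1=0x1c x2=0x43 x3=0x8d x4=0x37 x5=0x11  N=1 Z=0
after  2: x0=0x8c x1=0x1c x2=0x43 x3=0x8d x4=0x37 x5=0x11  N=1 Z=0
after  3: x0=0x8c x1=0x1c x2=0x70 x3=0x8d x4=0x37 x5=0x11  N=0 Z=0
after  4: x0=0x1c x1=0x1c x2=0x70 x3=0x8d x4=0x37 x5=0x11  N=0 Z=0
after  5: x0=0x1c x1=0x91 x2=0x70 x3=0x8d x4=0x37 x5=0x11  N=1 Z=0
after  6: x0=0x1c x1=0x91 x2=0x70 x3=0x8d x4=0x37 x5=0xa7  N=1 Z=0
after  7: x0=0x1c x1=0x91 x2=0x70 x3=0xc3 x4=0x37 x5=0xa7  N=1 Z=0
after  8: x0=0x1c x1=0x91 x2=0x70 x3=0xc3 x4=0xf7 x5=0xa7  N=1 Z=0
-- IRQ taken; context saved, return-PC = 9 --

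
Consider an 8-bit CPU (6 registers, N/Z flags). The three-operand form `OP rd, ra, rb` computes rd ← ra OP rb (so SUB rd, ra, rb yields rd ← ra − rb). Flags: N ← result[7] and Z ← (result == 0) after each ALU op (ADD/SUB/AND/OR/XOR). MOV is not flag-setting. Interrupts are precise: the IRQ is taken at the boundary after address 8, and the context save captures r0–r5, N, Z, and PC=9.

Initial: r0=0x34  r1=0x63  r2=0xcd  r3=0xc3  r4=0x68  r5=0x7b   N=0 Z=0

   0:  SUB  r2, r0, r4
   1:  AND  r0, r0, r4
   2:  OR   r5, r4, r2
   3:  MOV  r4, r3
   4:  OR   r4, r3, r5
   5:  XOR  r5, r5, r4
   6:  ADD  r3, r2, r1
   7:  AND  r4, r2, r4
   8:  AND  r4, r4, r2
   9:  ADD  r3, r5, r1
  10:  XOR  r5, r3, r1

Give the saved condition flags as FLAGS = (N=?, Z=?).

FLAGS = (N=1, Z=0)

after  0: r0=0x34 r1=0x63 r2=0xcc r3=0xc3 r4=0x68 r5=0x7b  N=1 Z=0
after  1: r0=0x20 r1=0x63 r2=0xcc r3=0xc3 r4=0x68 r5=0x7b  N=0 Z=0
after  2: r0=0x20 r1=0x63 r2=0xcc r3=0xc3 r4=0x68 r5=0xec  N=1 Z=0
after  3: r0=0x20 r1=0x63 r2=0xcc r3=0xc3 r4=0xc3 r5=0xec  N=1 Z=0
after  4: r0=0x20 r1=0x63 r2=0xcc r3=0xc3 r4=0xef r5=0xec  N=1 Z=0
after  5: r0=0x20 r1=0x63 r2=0xcc r3=0xc3 r4=0xef r5=0x03  N=0 Z=0
after  6: r0=0x20 r1=0x63 r2=0xcc r3=0x2f r4=0xef r5=0x03  N=0 Z=0
after  7: r0=0x20 r1=0x63 r2=0xcc r3=0x2f r4=0xcc r5=0x03  N=1 Z=0
after  8: r0=0x20 r1=0x63 r2=0xcc r3=0x2f r4=0xcc r5=0x03  N=1 Z=0
-- IRQ taken; context saved, return-PC = 9 --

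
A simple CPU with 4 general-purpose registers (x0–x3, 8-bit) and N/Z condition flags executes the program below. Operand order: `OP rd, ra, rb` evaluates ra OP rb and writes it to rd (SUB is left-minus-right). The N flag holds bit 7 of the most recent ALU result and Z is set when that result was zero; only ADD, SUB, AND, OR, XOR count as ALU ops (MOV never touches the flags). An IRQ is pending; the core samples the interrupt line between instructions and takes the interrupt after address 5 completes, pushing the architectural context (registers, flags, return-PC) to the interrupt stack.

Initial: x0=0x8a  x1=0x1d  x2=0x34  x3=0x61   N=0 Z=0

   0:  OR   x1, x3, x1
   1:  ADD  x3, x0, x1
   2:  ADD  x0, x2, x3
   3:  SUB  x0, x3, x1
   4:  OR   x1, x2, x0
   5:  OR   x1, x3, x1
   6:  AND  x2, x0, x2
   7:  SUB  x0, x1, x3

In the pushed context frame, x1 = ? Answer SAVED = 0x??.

SAVED = 0xbf

after  0: x0=0x8a x1=0x7d x2=0x34 x3=0x61  N=0 Z=0
after  1: x0=0x8a x1=0x7d x2=0x34 x3=0x07  N=0 Z=0
after  2: x0=0x3b x1=0x7d x2=0x34 x3=0x07  N=0 Z=0
after  3: x0=0x8a x1=0x7d x2=0x34 x3=0x07  N=1 Z=0
after  4: x0=0x8a x1=0xbe x2=0x34 x3=0x07  N=1 Z=0
after  5: x0=0x8a x1=0xbf x2=0x34 x3=0x07  N=1 Z=0
-- IRQ taken; context saved, return-PC = 6 --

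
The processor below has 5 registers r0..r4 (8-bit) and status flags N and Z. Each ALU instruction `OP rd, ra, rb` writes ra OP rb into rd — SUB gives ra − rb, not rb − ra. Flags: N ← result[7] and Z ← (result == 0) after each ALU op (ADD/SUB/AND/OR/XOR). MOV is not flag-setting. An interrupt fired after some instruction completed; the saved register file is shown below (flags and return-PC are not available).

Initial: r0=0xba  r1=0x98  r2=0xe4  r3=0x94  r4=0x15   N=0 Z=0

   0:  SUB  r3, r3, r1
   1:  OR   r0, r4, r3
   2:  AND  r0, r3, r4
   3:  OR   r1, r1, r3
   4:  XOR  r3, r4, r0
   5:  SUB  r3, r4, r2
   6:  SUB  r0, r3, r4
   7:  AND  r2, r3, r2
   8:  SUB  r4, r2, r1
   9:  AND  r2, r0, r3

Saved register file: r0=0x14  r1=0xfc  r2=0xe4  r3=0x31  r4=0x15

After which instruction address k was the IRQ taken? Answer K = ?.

after  0: r0=0xba r1=0x98 r2=0xe4 r3=0xfc r4=0x15  N=1 Z=0
after  1: r0=0xfd r1=0x98 r2=0xe4 r3=0xfc r4=0x15  N=1 Z=0
after  2: r0=0x14 r1=0x98 r2=0xe4 r3=0xfc r4=0x15  N=0 Z=0
after  3: r0=0x14 r1=0xfc r2=0xe4 r3=0xfc r4=0x15  N=1 Z=0
after  4: r0=0x14 r1=0xfc r2=0xe4 r3=0x01 r4=0x15  N=0 Z=0
after  5: r0=0x14 r1=0xfc r2=0xe4 r3=0x31 r4=0x15  N=0 Z=0
-- IRQ taken; context saved, return-PC = 6 --

K = 5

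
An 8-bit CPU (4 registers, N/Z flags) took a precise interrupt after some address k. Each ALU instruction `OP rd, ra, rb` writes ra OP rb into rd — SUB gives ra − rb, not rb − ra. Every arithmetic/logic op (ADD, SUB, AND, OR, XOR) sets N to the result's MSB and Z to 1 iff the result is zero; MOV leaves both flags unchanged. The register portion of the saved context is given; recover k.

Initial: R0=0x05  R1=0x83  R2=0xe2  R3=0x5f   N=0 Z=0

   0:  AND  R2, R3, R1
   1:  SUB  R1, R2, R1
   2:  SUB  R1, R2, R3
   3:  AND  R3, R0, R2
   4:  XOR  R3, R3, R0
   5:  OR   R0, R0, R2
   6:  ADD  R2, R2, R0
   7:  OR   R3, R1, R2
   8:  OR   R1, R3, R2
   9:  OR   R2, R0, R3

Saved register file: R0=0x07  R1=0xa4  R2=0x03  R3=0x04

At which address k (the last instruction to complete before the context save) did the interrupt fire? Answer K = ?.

K = 5

after  0: R0=0x05 R1=0x83 R2=0x03 R3=0x5f  N=0 Z=0
after  1: R0=0x05 R1=0x80 R2=0x03 R3=0x5f  N=1 Z=0
after  2: R0=0x05 R1=0xa4 R2=0x03 R3=0x5f  N=1 Z=0
after  3: R0=0x05 R1=0xa4 R2=0x03 R3=0x01  N=0 Z=0
after  4: R0=0x05 R1=0xa4 R2=0x03 R3=0x04  N=0 Z=0
after  5: R0=0x07 R1=0xa4 R2=0x03 R3=0x04  N=0 Z=0
-- IRQ taken; context saved, return-PC = 6 --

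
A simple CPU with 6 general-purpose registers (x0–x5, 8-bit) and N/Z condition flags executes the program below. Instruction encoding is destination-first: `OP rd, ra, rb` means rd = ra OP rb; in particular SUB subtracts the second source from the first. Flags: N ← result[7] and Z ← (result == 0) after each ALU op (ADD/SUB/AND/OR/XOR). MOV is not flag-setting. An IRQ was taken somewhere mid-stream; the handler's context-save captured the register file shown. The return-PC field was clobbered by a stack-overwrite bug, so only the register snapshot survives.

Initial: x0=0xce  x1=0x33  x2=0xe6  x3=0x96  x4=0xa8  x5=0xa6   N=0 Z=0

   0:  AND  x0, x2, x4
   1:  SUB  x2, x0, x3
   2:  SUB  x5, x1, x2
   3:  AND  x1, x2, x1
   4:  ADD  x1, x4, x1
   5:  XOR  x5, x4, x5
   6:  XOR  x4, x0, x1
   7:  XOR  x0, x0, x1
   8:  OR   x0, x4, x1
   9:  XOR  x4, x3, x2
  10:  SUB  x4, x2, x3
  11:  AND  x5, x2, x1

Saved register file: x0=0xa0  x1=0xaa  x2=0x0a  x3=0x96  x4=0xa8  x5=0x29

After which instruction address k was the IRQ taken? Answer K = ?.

after  0: x0=0xa0 x1=0x33 x2=0xe6 x3=0x96 x4=0xa8 x5=0xa6  N=1 Z=0
after  1: x0=0xa0 x1=0x33 x2=0x0a x3=0x96 x4=0xa8 x5=0xa6  N=0 Z=0
after  2: x0=0xa0 x1=0x33 x2=0x0a x3=0x96 x4=0xa8 x5=0x29  N=0 Z=0
after  3: x0=0xa0 x1=0x02 x2=0x0a x3=0x96 x4=0xa8 x5=0x29  N=0 Z=0
after  4: x0=0xa0 x1=0xaa x2=0x0a x3=0x96 x4=0xa8 x5=0x29  N=1 Z=0
-- IRQ taken; context saved, return-PC = 5 --

K = 4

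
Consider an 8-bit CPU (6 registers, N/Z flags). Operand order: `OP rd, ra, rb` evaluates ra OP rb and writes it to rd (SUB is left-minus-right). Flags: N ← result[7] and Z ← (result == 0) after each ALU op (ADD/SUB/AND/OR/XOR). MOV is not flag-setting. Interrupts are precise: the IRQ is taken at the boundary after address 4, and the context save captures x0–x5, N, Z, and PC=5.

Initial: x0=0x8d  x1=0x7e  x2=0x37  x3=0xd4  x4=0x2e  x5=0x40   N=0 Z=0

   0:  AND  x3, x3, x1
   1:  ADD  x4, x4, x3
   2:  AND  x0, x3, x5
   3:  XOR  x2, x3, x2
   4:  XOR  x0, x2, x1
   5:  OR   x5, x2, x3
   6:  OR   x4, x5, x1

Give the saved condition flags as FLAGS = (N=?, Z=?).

FLAGS = (N=0, Z=0)

after  0: x0=0x8d x1=0x7e x2=0x37 x3=0x54 x4=0x2e x5=0x40  N=0 Z=0
after  1: x0=0x8d x1=0x7e x2=0x37 x3=0x54 x4=0x82 x5=0x40  N=1 Z=0
after  2: x0=0x40 x1=0x7e x2=0x37 x3=0x54 x4=0x82 x5=0x40  N=0 Z=0
after  3: x0=0x40 x1=0x7e x2=0x63 x3=0x54 x4=0x82 x5=0x40  N=0 Z=0
after  4: x0=0x1d x1=0x7e x2=0x63 x3=0x54 x4=0x82 x5=0x40  N=0 Z=0
-- IRQ taken; context saved, return-PC = 5 --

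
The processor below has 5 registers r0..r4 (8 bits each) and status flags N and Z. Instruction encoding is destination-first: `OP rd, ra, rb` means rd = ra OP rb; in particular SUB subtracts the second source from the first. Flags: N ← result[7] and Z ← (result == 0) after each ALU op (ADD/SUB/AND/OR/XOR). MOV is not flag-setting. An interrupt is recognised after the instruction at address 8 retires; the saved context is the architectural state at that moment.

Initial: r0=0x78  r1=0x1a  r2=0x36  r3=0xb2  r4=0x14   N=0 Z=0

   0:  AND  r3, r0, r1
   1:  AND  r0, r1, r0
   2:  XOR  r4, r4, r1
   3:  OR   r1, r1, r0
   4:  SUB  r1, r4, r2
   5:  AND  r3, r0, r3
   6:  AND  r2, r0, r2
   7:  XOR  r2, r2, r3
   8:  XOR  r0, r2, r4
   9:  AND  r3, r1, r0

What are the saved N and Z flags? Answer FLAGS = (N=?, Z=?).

after  0: r0=0x78 r1=0x1a r2=0x36 r3=0x18 r4=0x14  N=0 Z=0
after  1: r0=0x18 r1=0x1a r2=0x36 r3=0x18 r4=0x14  N=0 Z=0
after  2: r0=0x18 r1=0x1a r2=0x36 r3=0x18 r4=0x0e  N=0 Z=0
after  3: r0=0x18 r1=0x1a r2=0x36 r3=0x18 r4=0x0e  N=0 Z=0
after  4: r0=0x18 r1=0xd8 r2=0x36 r3=0x18 r4=0x0e  N=1 Z=0
after  5: r0=0x18 r1=0xd8 r2=0x36 r3=0x18 r4=0x0e  N=0 Z=0
after  6: r0=0x18 r1=0xd8 r2=0x10 r3=0x18 r4=0x0e  N=0 Z=0
after  7: r0=0x18 r1=0xd8 r2=0x08 r3=0x18 r4=0x0e  N=0 Z=0
after  8: r0=0x06 r1=0xd8 r2=0x08 r3=0x18 r4=0x0e  N=0 Z=0
-- IRQ taken; context saved, return-PC = 9 --

FLAGS = (N=0, Z=0)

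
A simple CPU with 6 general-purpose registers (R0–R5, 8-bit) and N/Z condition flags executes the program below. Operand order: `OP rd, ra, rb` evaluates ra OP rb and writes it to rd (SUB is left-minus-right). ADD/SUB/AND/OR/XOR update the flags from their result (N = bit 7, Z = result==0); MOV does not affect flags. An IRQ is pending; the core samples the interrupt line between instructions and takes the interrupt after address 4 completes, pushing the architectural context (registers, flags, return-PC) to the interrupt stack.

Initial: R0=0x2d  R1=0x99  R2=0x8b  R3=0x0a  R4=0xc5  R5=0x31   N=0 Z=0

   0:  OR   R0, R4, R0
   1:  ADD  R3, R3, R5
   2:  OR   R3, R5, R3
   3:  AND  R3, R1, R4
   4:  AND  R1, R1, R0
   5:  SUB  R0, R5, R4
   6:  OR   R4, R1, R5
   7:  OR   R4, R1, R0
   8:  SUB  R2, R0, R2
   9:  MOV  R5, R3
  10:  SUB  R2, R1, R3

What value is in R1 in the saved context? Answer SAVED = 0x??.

after  0: R0=0xed R1=0x99 R2=0x8b R3=0x0a R4=0xc5 R5=0x31  N=1 Z=0
after  1: R0=0xed R1=0x99 R2=0x8b R3=0x3b R4=0xc5 R5=0x31  N=0 Z=0
after  2: R0=0xed R1=0x99 R2=0x8b R3=0x3b R4=0xc5 R5=0x31  N=0 Z=0
after  3: R0=0xed R1=0x99 R2=0x8b R3=0x81 R4=0xc5 R5=0x31  N=1 Z=0
after  4: R0=0xed R1=0x89 R2=0x8b R3=0x81 R4=0xc5 R5=0x31  N=1 Z=0
-- IRQ taken; context saved, return-PC = 5 --

SAVED = 0x89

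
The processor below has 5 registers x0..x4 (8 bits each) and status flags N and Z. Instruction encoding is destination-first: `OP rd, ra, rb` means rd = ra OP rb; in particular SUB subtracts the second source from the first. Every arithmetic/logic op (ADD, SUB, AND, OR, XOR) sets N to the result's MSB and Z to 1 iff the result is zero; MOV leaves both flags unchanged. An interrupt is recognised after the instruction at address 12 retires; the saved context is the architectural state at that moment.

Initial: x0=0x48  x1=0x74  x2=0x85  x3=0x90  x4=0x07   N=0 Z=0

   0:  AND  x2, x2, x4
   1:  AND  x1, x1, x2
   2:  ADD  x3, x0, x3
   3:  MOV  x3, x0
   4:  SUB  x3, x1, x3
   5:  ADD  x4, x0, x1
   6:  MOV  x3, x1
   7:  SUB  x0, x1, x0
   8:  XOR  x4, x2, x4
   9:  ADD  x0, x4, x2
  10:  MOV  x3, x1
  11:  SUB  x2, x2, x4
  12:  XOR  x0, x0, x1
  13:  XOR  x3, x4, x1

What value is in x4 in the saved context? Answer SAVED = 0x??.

after  0: x0=0x48 x1=0x74 x2=0x05 x3=0x90 x4=0x07  N=0 Z=0
after  1: x0=0x48 x1=0x04 x2=0x05 x3=0x90 x4=0x07  N=0 Z=0
after  2: x0=0x48 x1=0x04 x2=0x05 x3=0xd8 x4=0x07  N=1 Z=0
after  3: x0=0x48 x1=0x04 x2=0x05 x3=0x48 x4=0x07  N=1 Z=0
after  4: x0=0x48 x1=0x04 x2=0x05 x3=0xbc x4=0x07  N=1 Z=0
after  5: x0=0x48 x1=0x04 x2=0x05 x3=0xbc x4=0x4c  N=0 Z=0
after  6: x0=0x48 x1=0x04 x2=0x05 x3=0x04 x4=0x4c  N=0 Z=0
after  7: x0=0xbc x1=0x04 x2=0x05 x3=0x04 x4=0x4c  N=1 Z=0
after  8: x0=0xbc x1=0x04 x2=0x05 x3=0x04 x4=0x49  N=0 Z=0
after  9: x0=0x4e x1=0x04 x2=0x05 x3=0x04 x4=0x49  N=0 Z=0
after 10: x0=0x4e x1=0x04 x2=0x05 x3=0x04 x4=0x49  N=0 Z=0
after 11: x0=0x4e x1=0x04 x2=0xbc x3=0x04 x4=0x49  N=1 Z=0
after 12: x0=0x4a x1=0x04 x2=0xbc x3=0x04 x4=0x49  N=0 Z=0
-- IRQ taken; context saved, return-PC = 13 --

SAVED = 0x49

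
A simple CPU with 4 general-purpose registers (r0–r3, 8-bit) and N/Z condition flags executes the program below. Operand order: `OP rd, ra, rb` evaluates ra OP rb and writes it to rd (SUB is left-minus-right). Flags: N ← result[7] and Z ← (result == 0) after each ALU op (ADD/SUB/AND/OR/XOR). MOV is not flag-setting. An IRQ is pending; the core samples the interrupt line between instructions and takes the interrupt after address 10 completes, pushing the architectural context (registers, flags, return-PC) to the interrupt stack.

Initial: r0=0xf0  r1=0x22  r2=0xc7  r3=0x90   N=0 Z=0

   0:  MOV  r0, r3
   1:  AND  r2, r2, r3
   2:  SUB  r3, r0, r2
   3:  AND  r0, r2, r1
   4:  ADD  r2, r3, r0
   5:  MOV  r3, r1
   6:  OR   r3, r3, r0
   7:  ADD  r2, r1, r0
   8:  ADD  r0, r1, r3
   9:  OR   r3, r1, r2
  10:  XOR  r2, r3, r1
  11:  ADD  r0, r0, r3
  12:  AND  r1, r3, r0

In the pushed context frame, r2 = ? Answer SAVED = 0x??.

after  0: r0=0x90 r1=0x22 r2=0xc7 r3=0x90  N=0 Z=0
after  1: r0=0x90 r1=0x22 r2=0x80 r3=0x90  N=1 Z=0
after  2: r0=0x90 r1=0x22 r2=0x80 r3=0x10  N=0 Z=0
after  3: r0=0x00 r1=0x22 r2=0x80 r3=0x10  N=0 Z=1
after  4: r0=0x00 r1=0x22 r2=0x10 r3=0x10  N=0 Z=0
after  5: r0=0x00 r1=0x22 r2=0x10 r3=0x22  N=0 Z=0
after  6: r0=0x00 r1=0x22 r2=0x10 r3=0x22  N=0 Z=0
after  7: r0=0x00 r1=0x22 r2=0x22 r3=0x22  N=0 Z=0
after  8: r0=0x44 r1=0x22 r2=0x22 r3=0x22  N=0 Z=0
after  9: r0=0x44 r1=0x22 r2=0x22 r3=0x22  N=0 Z=0
after 10: r0=0x44 r1=0x22 r2=0x00 r3=0x22  N=0 Z=1
-- IRQ taken; context saved, return-PC = 11 --

SAVED = 0x00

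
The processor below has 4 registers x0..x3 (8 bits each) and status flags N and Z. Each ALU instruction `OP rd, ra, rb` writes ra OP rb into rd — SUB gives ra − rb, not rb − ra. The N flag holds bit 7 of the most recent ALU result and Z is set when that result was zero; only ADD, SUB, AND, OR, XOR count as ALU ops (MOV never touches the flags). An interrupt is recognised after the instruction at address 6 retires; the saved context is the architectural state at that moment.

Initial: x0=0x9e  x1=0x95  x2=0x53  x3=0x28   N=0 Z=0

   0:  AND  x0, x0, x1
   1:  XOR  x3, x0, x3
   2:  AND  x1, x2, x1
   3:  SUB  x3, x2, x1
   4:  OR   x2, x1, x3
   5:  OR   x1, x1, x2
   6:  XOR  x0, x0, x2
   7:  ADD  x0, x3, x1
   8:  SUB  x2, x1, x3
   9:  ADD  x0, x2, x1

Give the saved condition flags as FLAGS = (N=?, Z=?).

FLAGS = (N=1, Z=0)

after  0: x0=0x94 x1=0x95 x2=0x53 x3=0x28  N=1 Z=0
after  1: x0=0x94 x1=0x95 x2=0x53 x3=0xbc  N=1 Z=0
after  2: x0=0x94 x1=0x11 x2=0x53 x3=0xbc  N=0 Z=0
after  3: x0=0x94 x1=0x11 x2=0x53 x3=0x42  N=0 Z=0
after  4: x0=0x94 x1=0x11 x2=0x53 x3=0x42  N=0 Z=0
after  5: x0=0x94 x1=0x53 x2=0x53 x3=0x42  N=0 Z=0
after  6: x0=0xc7 x1=0x53 x2=0x53 x3=0x42  N=1 Z=0
-- IRQ taken; context saved, return-PC = 7 --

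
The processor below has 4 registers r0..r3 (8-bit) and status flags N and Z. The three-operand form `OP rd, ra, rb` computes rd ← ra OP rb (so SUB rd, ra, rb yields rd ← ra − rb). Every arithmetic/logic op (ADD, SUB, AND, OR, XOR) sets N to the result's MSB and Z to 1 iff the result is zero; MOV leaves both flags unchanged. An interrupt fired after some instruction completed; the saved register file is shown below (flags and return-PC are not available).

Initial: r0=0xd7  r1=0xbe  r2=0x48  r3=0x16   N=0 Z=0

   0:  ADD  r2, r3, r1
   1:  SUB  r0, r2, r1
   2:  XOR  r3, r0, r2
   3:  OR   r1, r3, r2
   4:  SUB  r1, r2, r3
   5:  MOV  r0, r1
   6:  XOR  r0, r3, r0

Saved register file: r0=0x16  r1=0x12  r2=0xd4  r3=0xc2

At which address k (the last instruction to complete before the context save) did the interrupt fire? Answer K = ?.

after  0: r0=0xd7 r1=0xbe r2=0xd4 r3=0x16  N=1 Z=0
after  1: r0=0x16 r1=0xbe r2=0xd4 r3=0x16  N=0 Z=0
after  2: r0=0x16 r1=0xbe r2=0xd4 r3=0xc2  N=1 Z=0
after  3: r0=0x16 r1=0xd6 r2=0xd4 r3=0xc2  N=1 Z=0
after  4: r0=0x16 r1=0x12 r2=0xd4 r3=0xc2  N=0 Z=0
-- IRQ taken; context saved, return-PC = 5 --

K = 4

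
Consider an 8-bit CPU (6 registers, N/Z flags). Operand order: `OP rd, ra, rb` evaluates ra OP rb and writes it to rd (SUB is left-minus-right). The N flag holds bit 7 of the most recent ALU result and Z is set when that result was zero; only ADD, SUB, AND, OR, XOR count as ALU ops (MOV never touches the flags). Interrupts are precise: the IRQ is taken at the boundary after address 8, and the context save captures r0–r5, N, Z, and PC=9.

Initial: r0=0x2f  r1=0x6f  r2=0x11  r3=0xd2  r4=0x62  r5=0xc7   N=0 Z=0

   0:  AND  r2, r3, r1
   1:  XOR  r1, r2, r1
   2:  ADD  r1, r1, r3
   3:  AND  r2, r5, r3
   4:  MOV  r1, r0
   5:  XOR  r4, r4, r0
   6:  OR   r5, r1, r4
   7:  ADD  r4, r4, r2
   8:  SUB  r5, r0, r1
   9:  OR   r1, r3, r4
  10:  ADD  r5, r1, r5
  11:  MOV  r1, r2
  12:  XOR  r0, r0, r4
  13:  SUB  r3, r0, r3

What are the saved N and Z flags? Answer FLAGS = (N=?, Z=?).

after  0: r0=0x2f r1=0x6f r2=0x42 r3=0xd2 r4=0x62 r5=0xc7  N=0 Z=0
after  1: r0=0x2f r1=0x2d r2=0x42 r3=0xd2 r4=0x62 r5=0xc7  N=0 Z=0
after  2: r0=0x2f r1=0xff r2=0x42 r3=0xd2 r4=0x62 r5=0xc7  N=1 Z=0
after  3: r0=0x2f r1=0xff r2=0xc2 r3=0xd2 r4=0x62 r5=0xc7  N=1 Z=0
after  4: r0=0x2f r1=0x2f r2=0xc2 r3=0xd2 r4=0x62 r5=0xc7  N=1 Z=0
after  5: r0=0x2f r1=0x2f r2=0xc2 r3=0xd2 r4=0x4d r5=0xc7  N=0 Z=0
after  6: r0=0x2f r1=0x2f r2=0xc2 r3=0xd2 r4=0x4d r5=0x6f  N=0 Z=0
after  7: r0=0x2f r1=0x2f r2=0xc2 r3=0xd2 r4=0x0f r5=0x6f  N=0 Z=0
after  8: r0=0x2f r1=0x2f r2=0xc2 r3=0xd2 r4=0x0f r5=0x00  N=0 Z=1
-- IRQ taken; context saved, return-PC = 9 --

FLAGS = (N=0, Z=1)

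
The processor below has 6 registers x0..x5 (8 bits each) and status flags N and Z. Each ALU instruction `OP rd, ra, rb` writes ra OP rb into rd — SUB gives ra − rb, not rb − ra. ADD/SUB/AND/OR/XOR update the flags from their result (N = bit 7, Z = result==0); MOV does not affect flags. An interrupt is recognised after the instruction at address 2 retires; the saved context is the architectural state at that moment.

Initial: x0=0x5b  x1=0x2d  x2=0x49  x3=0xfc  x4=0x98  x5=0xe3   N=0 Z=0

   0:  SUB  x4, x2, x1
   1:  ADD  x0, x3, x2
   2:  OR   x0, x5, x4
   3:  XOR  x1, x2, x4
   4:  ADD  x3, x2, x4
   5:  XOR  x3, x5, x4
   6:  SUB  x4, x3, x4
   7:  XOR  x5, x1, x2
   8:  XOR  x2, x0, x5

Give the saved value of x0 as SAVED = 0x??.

SAVED = 0xff

after  0: x0=0x5b x1=0x2d x2=0x49 x3=0xfc x4=0x1c x5=0xe3  N=0 Z=0
after  1: x0=0x45 x1=0x2d x2=0x49 x3=0xfc x4=0x1c x5=0xe3  N=0 Z=0
after  2: x0=0xff x1=0x2d x2=0x49 x3=0xfc x4=0x1c x5=0xe3  N=1 Z=0
-- IRQ taken; context saved, return-PC = 3 --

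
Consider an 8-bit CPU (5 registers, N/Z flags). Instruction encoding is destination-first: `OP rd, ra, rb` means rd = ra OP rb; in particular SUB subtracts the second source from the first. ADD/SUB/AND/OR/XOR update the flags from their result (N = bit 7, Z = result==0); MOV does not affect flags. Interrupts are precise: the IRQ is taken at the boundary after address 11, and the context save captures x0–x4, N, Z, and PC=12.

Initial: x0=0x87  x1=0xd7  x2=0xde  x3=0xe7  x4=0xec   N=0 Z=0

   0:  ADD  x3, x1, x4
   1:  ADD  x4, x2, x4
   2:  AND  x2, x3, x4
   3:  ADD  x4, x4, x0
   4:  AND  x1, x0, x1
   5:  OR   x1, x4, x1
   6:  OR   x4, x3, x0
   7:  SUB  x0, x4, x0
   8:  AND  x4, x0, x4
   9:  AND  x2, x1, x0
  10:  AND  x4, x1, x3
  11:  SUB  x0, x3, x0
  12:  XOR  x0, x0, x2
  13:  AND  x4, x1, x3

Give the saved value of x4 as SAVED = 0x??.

after  0: x0=0x87 x1=0xd7 x2=0xde x3=0xc3 x4=0xec  N=1 Z=0
after  1: x0=0x87 x1=0xd7 x2=0xde x3=0xc3 x4=0xca  N=1 Z=0
after  2: x0=0x87 x1=0xd7 x2=0xc2 x3=0xc3 x4=0xca  N=1 Z=0
after  3: x0=0x87 x1=0xd7 x2=0xc2 x3=0xc3 x4=0x51  N=0 Z=0
after  4: x0=0x87 x1=0x87 x2=0xc2 x3=0xc3 x4=0x51  N=1 Z=0
after  5: x0=0x87 x1=0xd7 x2=0xc2 x3=0xc3 x4=0x51  N=1 Z=0
after  6: x0=0x87 x1=0xd7 x2=0xc2 x3=0xc3 x4=0xc7  N=1 Z=0
after  7: x0=0x40 x1=0xd7 x2=0xc2 x3=0xc3 x4=0xc7  N=0 Z=0
after  8: x0=0x40 x1=0xd7 x2=0xc2 x3=0xc3 x4=0x40  N=0 Z=0
after  9: x0=0x40 x1=0xd7 x2=0x40 x3=0xc3 x4=0x40  N=0 Z=0
after 10: x0=0x40 x1=0xd7 x2=0x40 x3=0xc3 x4=0xc3  N=1 Z=0
after 11: x0=0x83 x1=0xd7 x2=0x40 x3=0xc3 x4=0xc3  N=1 Z=0
-- IRQ taken; context saved, return-PC = 12 --

SAVED = 0xc3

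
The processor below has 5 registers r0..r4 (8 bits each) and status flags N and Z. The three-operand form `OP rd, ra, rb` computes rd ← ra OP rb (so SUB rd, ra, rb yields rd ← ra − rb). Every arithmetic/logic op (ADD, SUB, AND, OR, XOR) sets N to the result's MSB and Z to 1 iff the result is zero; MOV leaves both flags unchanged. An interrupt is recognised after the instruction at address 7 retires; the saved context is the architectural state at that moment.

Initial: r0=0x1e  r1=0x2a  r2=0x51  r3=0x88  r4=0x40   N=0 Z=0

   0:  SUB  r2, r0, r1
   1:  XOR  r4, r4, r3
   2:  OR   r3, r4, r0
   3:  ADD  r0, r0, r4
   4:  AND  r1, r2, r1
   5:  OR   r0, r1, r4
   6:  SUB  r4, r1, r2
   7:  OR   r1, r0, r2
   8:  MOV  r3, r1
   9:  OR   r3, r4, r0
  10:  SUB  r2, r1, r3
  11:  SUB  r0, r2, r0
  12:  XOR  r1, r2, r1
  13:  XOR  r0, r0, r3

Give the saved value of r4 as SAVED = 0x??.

SAVED = 0x2c

after  0: r0=0x1e r1=0x2a r2=0xf4 r3=0x88 r4=0x40  N=1 Z=0
after  1: r0=0x1e r1=0x2a r2=0xf4 r3=0x88 r4=0xc8  N=1 Z=0
after  2: r0=0x1e r1=0x2a r2=0xf4 r3=0xde r4=0xc8  N=1 Z=0
after  3: r0=0xe6 r1=0x2a r2=0xf4 r3=0xde r4=0xc8  N=1 Z=0
after  4: r0=0xe6 r1=0x20 r2=0xf4 r3=0xde r4=0xc8  N=0 Z=0
after  5: r0=0xe8 r1=0x20 r2=0xf4 r3=0xde r4=0xc8  N=1 Z=0
after  6: r0=0xe8 r1=0x20 r2=0xf4 r3=0xde r4=0x2c  N=0 Z=0
after  7: r0=0xe8 r1=0xfc r2=0xf4 r3=0xde r4=0x2c  N=1 Z=0
-- IRQ taken; context saved, return-PC = 8 --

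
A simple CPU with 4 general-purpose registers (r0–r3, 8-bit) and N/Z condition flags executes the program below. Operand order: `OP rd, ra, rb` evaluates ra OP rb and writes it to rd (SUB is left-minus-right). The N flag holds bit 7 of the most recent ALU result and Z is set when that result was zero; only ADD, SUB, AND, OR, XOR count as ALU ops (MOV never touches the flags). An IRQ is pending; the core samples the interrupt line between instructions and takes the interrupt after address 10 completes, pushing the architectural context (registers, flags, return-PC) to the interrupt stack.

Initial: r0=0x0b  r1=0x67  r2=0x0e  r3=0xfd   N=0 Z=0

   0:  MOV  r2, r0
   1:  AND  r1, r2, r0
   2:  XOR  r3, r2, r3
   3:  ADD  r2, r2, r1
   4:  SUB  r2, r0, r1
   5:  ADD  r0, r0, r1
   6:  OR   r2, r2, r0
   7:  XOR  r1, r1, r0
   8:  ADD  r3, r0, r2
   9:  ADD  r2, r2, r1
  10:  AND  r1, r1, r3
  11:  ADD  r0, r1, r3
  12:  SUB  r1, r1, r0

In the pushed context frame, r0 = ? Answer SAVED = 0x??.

after  0: r0=0x0b r1=0x67 r2=0x0b r3=0xfd  N=0 Z=0
after  1: r0=0x0b r1=0x0b r2=0x0b r3=0xfd  N=0 Z=0
after  2: r0=0x0b r1=0x0b r2=0x0b r3=0xf6  N=1 Z=0
after  3: r0=0x0b r1=0x0b r2=0x16 r3=0xf6  N=0 Z=0
after  4: r0=0x0b r1=0x0b r2=0x00 r3=0xf6  N=0 Z=1
after  5: r0=0x16 r1=0x0b r2=0x00 r3=0xf6  N=0 Z=0
after  6: r0=0x16 r1=0x0b r2=0x16 r3=0xf6  N=0 Z=0
after  7: r0=0x16 r1=0x1d r2=0x16 r3=0xf6  N=0 Z=0
after  8: r0=0x16 r1=0x1d r2=0x16 r3=0x2c  N=0 Z=0
after  9: r0=0x16 r1=0x1d r2=0x33 r3=0x2c  N=0 Z=0
after 10: r0=0x16 r1=0x0c r2=0x33 r3=0x2c  N=0 Z=0
-- IRQ taken; context saved, return-PC = 11 --

SAVED = 0x16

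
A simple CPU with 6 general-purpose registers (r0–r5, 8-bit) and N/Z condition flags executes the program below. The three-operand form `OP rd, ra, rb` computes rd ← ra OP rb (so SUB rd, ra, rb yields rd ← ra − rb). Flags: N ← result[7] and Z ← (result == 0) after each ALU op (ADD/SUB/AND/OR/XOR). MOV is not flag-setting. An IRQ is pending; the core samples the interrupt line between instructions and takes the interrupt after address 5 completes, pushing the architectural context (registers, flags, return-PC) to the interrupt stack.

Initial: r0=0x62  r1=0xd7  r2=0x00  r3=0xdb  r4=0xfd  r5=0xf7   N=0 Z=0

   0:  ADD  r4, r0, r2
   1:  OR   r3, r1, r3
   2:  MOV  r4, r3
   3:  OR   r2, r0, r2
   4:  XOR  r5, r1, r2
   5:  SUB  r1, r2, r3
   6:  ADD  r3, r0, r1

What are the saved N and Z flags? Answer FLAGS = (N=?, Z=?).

after  0: r0=0x62 r1=0xd7 r2=0x00 r3=0xdb r4=0x62 r5=0xf7  N=0 Z=0
after  1: r0=0x62 r1=0xd7 r2=0x00 r3=0xdf r4=0x62 r5=0xf7  N=1 Z=0
after  2: r0=0x62 r1=0xd7 r2=0x00 r3=0xdf r4=0xdf r5=0xf7  N=1 Z=0
after  3: r0=0x62 r1=0xd7 r2=0x62 r3=0xdf r4=0xdf r5=0xf7  N=0 Z=0
after  4: r0=0x62 r1=0xd7 r2=0x62 r3=0xdf r4=0xdf r5=0xb5  N=1 Z=0
after  5: r0=0x62 r1=0x83 r2=0x62 r3=0xdf r4=0xdf r5=0xb5  N=1 Z=0
-- IRQ taken; context saved, return-PC = 6 --

FLAGS = (N=1, Z=0)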